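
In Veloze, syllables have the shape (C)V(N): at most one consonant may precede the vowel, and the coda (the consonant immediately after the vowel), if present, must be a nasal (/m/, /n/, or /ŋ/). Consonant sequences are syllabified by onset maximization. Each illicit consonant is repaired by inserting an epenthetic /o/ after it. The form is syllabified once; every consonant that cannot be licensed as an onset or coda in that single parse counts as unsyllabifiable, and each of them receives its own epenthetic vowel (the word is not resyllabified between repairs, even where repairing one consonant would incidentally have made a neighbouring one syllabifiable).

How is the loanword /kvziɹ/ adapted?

The consonants /k/, /v/, /ɹ/ cannot be parsed into a legal (C)V(N) syllable (only a nasal (/m/, /n/, or /ŋ/) is licensed in coda position; onsets are limited to one consonant).
Epenthesis after each stranded consonant: /k/ → /ko/, /v/ → /vo/, /ɹ/ → /ɹo/.

kovoziɹo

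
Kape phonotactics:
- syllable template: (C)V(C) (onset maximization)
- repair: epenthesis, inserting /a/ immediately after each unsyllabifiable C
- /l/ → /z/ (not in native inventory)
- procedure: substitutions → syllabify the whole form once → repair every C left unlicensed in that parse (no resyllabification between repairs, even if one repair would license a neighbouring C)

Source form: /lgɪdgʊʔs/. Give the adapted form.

Substitution: /l/ → /z/, giving /zgɪdgʊʔs/.
The consonants /z/, /s/ cannot be parsed into a legal (C)V(C) syllable (at most one coda consonant is licensed; onsets are limited to one consonant).
Inserting the epenthetic vowel yields /z/ → /za/, /s/ → /sa/.

zagɪdgʊʔsa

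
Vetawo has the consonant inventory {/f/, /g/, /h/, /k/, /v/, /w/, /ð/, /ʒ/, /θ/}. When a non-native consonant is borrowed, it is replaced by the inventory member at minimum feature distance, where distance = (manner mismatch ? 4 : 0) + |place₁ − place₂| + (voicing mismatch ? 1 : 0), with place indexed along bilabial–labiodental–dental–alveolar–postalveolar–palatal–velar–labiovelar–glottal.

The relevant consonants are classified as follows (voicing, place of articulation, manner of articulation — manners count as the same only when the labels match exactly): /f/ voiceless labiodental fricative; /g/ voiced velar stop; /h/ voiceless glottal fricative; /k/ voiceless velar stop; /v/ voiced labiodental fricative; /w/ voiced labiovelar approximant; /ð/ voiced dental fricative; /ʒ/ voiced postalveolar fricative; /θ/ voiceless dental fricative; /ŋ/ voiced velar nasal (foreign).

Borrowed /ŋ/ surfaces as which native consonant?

g

/g/ is closest: manner differs (nasal→stop, +4), place distance 0 (velar→velar), same voicing; total 4. Next closest is /k/ at distance 5.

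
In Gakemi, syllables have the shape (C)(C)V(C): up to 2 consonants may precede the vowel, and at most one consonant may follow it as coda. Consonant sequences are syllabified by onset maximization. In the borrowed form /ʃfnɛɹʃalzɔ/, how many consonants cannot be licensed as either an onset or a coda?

1

The consonants /ʃ/ cannot be parsed into a legal (C)(C)V(C) syllable (at most one coda consonant is licensed; onsets may contain at most 2 consonants).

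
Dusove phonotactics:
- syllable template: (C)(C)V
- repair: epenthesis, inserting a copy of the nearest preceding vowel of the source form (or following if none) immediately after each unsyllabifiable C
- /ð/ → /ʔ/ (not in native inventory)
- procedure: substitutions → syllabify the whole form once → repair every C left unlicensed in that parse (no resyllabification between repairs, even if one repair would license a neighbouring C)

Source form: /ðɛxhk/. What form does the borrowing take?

Substitution: /ð/ → /ʔ/, giving /ʔɛxhk/.
Syllabifying with onset maximization leaves /x/, /h/, /k/ stranded (no codas are permitted; onsets may contain at most 2 consonants).
Each unlicensed consonant becomes the onset of a new syllable: /x/ → /xɛ/, /h/ → /hɛ/, /k/ → /kɛ/.

ʔɛxɛhɛkɛ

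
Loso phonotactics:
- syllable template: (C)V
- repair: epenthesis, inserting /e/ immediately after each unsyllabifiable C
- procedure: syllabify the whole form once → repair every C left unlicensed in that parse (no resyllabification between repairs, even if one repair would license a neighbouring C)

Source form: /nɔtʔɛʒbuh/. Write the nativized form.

Syllabifying with onset maximization leaves /t/, /ʒ/, /h/ stranded (no codas are permitted; onsets are limited to one consonant).
Inserting the epenthetic vowel yields /t/ → /te/, /ʒ/ → /ʒe/, /h/ → /he/.

nɔteʔɛʒebuhe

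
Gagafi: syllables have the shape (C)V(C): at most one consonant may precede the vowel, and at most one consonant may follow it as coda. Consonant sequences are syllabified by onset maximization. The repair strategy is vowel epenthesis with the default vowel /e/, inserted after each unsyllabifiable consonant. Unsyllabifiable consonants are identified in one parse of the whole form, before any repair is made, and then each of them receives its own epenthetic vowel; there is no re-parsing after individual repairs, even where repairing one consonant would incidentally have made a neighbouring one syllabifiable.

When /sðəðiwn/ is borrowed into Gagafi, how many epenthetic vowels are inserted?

The unsyllabifiable consonants are /s/, /n/; each receives one epenthetic vowel.

2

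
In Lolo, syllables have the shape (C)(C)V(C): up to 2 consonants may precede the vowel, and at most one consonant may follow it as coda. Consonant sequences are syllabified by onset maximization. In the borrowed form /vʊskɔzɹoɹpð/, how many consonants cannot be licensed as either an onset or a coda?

Under (C)(C)V(C), the unsyllabifiable consonants are /p/, /ð/ (at most one coda consonant is licensed; onsets may contain at most 2 consonants).

2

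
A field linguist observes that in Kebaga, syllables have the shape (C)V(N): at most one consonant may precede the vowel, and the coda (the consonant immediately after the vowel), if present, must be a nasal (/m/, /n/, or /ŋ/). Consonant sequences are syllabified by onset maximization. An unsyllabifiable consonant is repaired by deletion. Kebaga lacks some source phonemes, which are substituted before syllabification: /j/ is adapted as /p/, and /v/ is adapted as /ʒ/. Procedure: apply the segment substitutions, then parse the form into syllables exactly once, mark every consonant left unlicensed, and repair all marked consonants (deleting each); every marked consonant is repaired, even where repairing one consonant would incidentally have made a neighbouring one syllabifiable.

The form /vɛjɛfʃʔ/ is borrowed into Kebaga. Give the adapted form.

Substitution: /v/ → /ʒ/, /j/ → /p/, giving /ʒɛpɛfʃʔ/.
Syllabifying with onset maximization leaves /f/, /ʃ/, /ʔ/ stranded (only a nasal (/m/, /n/, or /ŋ/) is licensed in coda position; onsets are limited to one consonant).
Each unlicensed consonant is deleted: /f/, /ʃ/, /ʔ/.

ʒɛpɛ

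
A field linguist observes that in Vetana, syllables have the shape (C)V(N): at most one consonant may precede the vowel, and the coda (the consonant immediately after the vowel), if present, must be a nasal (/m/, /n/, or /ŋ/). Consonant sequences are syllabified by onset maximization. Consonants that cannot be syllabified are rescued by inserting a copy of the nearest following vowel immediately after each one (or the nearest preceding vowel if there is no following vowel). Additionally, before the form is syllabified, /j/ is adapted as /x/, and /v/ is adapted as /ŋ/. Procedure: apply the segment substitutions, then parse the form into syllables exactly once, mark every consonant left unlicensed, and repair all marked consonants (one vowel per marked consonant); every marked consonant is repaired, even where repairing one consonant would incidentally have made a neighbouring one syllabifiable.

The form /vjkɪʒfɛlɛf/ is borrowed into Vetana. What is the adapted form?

Substitution: /v/ → /ŋ/, /j/ → /x/, giving /ŋxkɪʒfɛlɛf/.
Under (C)V(N), the unsyllabifiable consonants are /ŋ/, /x/, /ʒ/, /f/ (only a nasal (/m/, /n/, or /ŋ/) is licensed in coda position; onsets are limited to one consonant).
Inserting the epenthetic vowel yields /ŋ/ → /ŋɪ/, /x/ → /xɪ/, /ʒ/ → /ʒɛ/, /f/ → /fɛ/.

ŋɪxɪkɪʒɛfɛlɛfɛ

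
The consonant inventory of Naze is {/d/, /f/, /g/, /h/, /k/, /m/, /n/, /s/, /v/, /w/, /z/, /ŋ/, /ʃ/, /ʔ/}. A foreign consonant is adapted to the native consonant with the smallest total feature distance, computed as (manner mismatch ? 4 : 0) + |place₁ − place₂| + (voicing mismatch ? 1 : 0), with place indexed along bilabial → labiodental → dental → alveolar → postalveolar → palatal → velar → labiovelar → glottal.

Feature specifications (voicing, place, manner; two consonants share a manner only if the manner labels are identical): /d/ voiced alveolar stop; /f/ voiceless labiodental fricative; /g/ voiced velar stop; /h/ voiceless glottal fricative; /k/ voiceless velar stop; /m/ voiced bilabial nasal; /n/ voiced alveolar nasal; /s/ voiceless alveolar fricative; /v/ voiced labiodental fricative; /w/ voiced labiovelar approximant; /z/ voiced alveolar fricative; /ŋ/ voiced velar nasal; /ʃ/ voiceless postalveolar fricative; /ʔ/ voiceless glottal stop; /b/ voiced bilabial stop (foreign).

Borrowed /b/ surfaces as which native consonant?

/d/ is closest: same manner (stop), place distance 3 (bilabial→alveolar), same voicing; total 3. Next closest is /m/ at distance 4.

d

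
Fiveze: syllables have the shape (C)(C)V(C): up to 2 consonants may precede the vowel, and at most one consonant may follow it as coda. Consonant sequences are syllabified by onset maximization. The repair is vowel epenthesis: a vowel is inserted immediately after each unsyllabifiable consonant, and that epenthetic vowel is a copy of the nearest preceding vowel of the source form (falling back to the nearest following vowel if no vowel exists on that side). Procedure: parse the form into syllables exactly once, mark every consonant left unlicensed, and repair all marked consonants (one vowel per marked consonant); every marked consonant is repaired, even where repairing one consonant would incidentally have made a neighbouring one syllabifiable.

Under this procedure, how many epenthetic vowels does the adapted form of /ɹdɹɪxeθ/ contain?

1

The unsyllabifiable consonants are /ɹ/; each receives one epenthetic vowel.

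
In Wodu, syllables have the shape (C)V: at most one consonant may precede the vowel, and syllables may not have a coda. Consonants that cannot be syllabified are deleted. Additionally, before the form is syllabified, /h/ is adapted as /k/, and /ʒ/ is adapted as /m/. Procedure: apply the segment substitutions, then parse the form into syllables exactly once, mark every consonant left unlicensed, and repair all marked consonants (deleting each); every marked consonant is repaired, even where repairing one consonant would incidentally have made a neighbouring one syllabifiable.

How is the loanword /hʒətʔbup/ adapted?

Substitution: /h/ → /k/, /ʒ/ → /m/, giving /kmətʔbup/.
Under (C)V, the unsyllabifiable consonants are /k/, /t/, /ʔ/, /p/ (no codas are permitted; onsets are limited to one consonant).
Deleting the stranded consonants removes /k/, /t/, /ʔ/, /p/.

məbu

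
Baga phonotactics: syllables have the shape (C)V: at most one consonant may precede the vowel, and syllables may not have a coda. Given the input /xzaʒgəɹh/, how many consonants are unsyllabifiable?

4

Under (C)V, the unsyllabifiable consonants are /x/, /ʒ/, /ɹ/, /h/ (no codas are permitted; onsets are limited to one consonant).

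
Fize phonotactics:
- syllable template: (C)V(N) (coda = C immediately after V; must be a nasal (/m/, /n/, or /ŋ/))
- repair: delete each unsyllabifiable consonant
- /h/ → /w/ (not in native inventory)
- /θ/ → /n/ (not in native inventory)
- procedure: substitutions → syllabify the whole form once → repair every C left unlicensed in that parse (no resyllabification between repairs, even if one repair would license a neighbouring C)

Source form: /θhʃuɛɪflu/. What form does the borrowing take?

ʃuɛɪlu

Substitution: /θ/ → /n/, /h/ → /w/, giving /nwʃuɛɪflu/.
Under (C)V(N), the unsyllabifiable consonants are /n/, /w/, /f/ (only a nasal (/m/, /n/, or /ŋ/) is licensed in coda position; onsets are limited to one consonant).
Deleting the stranded consonants removes /n/, /w/, /f/.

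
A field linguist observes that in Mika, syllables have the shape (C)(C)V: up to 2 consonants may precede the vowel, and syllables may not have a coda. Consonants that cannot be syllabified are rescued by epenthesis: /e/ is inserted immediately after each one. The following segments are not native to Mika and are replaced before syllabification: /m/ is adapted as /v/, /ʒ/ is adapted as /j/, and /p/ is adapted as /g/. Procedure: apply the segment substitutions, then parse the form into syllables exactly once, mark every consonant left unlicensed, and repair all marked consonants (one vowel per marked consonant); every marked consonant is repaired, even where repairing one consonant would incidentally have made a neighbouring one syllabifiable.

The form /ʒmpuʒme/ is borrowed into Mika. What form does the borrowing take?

Substitution: /ʒ/ → /j/, /m/ → /v/, /p/ → /g/, giving /jvgujve/.
Syllabifying with onset maximization leaves /j/ stranded (no codas are permitted; onsets may contain at most 2 consonants).
Each unlicensed consonant becomes the onset of a new syllable: /j/ → /je/.

jevgujve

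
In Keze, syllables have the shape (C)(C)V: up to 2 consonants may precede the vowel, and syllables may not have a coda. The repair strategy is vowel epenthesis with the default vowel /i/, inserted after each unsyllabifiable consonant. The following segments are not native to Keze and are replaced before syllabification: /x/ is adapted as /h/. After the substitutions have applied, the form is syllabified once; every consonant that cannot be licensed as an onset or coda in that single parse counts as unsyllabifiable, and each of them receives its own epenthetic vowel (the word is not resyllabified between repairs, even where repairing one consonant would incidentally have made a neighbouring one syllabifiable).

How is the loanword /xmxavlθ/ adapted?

Substitution: /x/ → /h/, giving /hmhavlθ/.
Syllabifying with onset maximization leaves /h/, /v/, /l/, /θ/ stranded (no codas are permitted; onsets may contain at most 2 consonants).
Inserting the epenthetic vowel yields /h/ → /hi/, /v/ → /vi/, /l/ → /li/, /θ/ → /θi/.

himhaviliθi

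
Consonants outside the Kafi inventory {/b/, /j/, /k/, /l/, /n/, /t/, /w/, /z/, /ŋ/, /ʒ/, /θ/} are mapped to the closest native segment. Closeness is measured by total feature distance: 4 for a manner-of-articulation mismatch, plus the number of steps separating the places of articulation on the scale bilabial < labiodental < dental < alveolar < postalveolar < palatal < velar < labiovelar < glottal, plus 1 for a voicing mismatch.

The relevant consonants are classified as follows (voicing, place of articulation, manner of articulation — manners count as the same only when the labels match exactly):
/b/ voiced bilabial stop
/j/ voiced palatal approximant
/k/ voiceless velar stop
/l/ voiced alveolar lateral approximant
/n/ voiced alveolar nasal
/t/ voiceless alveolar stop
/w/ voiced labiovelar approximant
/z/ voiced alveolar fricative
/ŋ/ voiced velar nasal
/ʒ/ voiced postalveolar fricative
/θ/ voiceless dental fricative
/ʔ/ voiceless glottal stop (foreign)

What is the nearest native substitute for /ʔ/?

k

/k/ is closest: same manner (stop), place distance 2 (glottal→velar), same voicing; total 2. Next closest is /t/ at distance 5.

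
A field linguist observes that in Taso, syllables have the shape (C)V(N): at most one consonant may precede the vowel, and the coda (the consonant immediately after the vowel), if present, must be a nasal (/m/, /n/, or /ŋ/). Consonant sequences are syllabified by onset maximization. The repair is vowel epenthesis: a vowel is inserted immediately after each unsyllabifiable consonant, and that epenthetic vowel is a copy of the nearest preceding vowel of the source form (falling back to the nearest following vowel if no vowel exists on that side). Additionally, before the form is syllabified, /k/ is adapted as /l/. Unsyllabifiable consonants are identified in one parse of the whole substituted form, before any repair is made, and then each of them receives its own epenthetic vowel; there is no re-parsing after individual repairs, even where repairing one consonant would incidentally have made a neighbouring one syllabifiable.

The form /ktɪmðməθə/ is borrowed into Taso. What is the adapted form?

Substitution: /k/ → /l/, giving /ltɪmðməθə/.
Under (C)V(N), the unsyllabifiable consonants are /l/, /ð/ (only a nasal (/m/, /n/, or /ŋ/) is licensed in coda position; onsets are limited to one consonant).
Inserting the epenthetic vowel yields /l/ → /lɪ/, /ð/ → /ðɪ/.

lɪtɪmðɪməθə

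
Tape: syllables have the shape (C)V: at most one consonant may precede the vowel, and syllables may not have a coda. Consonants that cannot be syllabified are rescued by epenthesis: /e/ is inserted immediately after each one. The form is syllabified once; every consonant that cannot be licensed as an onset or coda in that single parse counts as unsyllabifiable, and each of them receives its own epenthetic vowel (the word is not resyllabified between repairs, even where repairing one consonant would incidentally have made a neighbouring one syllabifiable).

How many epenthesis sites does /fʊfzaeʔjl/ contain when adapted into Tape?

4

The unsyllabifiable consonants are /f/, /ʔ/, /j/, /l/; each receives one epenthetic vowel.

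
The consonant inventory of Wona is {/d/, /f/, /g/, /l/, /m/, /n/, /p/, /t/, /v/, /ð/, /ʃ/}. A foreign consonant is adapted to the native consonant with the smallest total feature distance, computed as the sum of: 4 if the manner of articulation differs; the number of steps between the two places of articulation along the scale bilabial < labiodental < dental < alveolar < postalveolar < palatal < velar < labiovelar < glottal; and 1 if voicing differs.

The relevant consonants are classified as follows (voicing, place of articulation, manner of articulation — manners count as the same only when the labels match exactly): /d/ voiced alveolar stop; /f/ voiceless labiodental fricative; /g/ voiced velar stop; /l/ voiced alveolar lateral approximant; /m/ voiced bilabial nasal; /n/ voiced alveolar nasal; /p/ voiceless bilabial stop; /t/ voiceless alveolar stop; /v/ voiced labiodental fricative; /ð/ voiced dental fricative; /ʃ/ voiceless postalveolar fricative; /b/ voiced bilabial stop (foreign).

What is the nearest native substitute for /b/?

/p/ is closest: same manner (stop), place distance 0 (bilabial→bilabial), voicing differs (+1); total 1. Next closest is /d/ at distance 3.

p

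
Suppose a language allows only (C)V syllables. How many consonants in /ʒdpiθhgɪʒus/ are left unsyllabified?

The consonants /ʒ/, /d/, /θ/, /h/, /s/ cannot be parsed into a legal (C)V syllable (no codas are permitted; onsets are limited to one consonant).

5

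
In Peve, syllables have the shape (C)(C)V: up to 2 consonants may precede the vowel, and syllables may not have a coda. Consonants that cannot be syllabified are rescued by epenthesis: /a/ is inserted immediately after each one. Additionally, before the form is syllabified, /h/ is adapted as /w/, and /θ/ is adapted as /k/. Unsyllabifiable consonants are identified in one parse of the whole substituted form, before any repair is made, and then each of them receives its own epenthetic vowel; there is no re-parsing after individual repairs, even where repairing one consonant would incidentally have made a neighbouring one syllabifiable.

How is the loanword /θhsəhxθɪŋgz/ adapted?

Substitution: /θ/ → /k/, /h/ → /w/, giving /kwsəwxkɪŋgz/.
Syllabifying with onset maximization leaves /k/, /w/, /ŋ/, /g/, /z/ stranded (no codas are permitted; onsets may contain at most 2 consonants).
Inserting the epenthetic vowel yields /k/ → /ka/, /w/ → /wa/, /ŋ/ → /ŋa/, /g/ → /ga/, /z/ → /za/.

kawsəwaxkɪŋagaza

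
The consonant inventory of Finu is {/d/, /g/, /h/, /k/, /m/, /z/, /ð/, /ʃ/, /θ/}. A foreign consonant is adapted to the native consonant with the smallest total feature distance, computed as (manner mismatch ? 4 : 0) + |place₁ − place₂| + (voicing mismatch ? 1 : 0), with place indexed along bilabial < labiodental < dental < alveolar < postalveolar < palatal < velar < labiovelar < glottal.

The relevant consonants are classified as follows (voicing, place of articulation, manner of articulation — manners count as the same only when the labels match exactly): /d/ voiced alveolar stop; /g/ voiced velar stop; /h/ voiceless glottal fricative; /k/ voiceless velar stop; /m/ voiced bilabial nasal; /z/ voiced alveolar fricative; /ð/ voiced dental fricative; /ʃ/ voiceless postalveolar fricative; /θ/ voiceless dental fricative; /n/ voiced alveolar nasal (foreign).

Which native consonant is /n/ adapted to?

m

/m/ is closest: same manner (nasal), place distance 3 (alveolar→bilabial), same voicing; total 3. Next closest is /d/ at distance 4.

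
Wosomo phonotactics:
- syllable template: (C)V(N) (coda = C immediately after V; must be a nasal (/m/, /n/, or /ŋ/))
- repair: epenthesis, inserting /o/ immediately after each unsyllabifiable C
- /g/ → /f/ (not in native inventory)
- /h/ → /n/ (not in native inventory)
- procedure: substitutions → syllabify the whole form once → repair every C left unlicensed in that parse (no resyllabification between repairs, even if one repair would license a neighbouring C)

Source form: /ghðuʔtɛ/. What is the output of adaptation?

fonoðuʔotɛ

Substitution: /g/ → /f/, /h/ → /n/, giving /fnðuʔtɛ/.
Under (C)V(N), the unsyllabifiable consonants are /f/, /n/, /ʔ/ (only a nasal (/m/, /n/, or /ŋ/) is licensed in coda position; onsets are limited to one consonant).
Epenthesis after each stranded consonant: /f/ → /fo/, /n/ → /no/, /ʔ/ → /ʔo/.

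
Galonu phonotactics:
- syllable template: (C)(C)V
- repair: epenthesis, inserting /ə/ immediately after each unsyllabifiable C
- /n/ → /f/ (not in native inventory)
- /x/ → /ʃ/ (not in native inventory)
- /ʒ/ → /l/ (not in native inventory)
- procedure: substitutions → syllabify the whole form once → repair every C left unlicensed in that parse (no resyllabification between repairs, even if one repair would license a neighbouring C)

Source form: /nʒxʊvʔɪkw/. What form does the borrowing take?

Substitution: /n/ → /f/, /ʒ/ → /l/, /x/ → /ʃ/, giving /flʃʊvʔɪkw/.
Syllabifying with onset maximization leaves /f/, /k/, /w/ stranded (no codas are permitted; onsets may contain at most 2 consonants).
Epenthesis after each stranded consonant: /f/ → /fə/, /k/ → /kə/, /w/ → /wə/.

fəlʃʊvʔɪkəwə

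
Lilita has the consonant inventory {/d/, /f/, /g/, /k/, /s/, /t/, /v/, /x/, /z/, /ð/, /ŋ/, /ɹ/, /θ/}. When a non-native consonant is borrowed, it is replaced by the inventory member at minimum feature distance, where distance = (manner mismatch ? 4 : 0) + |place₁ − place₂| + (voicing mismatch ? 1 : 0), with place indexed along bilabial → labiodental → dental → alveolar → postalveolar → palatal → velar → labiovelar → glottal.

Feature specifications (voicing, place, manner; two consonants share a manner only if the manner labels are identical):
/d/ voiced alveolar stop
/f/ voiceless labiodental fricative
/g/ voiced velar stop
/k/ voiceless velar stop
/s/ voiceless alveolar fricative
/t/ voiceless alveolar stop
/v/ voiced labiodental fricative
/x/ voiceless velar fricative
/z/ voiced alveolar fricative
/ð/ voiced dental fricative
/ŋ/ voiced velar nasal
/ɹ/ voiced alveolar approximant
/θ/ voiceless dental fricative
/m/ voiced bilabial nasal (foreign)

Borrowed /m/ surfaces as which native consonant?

v

/v/ is closest: manner differs (nasal→fricative, +4), place distance 1 (bilabial→labiodental), same voicing; total 5. Next closest is /f/ at distance 6.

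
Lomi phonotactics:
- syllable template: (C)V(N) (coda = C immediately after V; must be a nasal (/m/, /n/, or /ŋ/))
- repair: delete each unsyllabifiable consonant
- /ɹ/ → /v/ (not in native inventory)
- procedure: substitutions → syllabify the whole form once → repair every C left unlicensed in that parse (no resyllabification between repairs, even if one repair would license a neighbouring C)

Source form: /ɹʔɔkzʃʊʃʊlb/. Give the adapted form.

ʔɔʃʊʃʊ

Substitution: /ɹ/ → /v/, giving /vʔɔkzʃʊʃʊlb/.
Under (C)V(N), the unsyllabifiable consonants are /v/, /k/, /z/, /l/, /b/ (only a nasal (/m/, /n/, or /ŋ/) is licensed in coda position; onsets are limited to one consonant).
Each unlicensed consonant is deleted: /v/, /k/, /z/, /l/, /b/.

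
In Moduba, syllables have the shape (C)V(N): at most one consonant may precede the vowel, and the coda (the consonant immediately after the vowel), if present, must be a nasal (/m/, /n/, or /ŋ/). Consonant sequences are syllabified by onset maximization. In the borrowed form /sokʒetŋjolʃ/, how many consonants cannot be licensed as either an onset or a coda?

The consonants /k/, /t/, /ŋ/, /l/, /ʃ/ cannot be parsed into a legal (C)V(N) syllable (only a nasal (/m/, /n/, or /ŋ/) is licensed in coda position; onsets are limited to one consonant).

5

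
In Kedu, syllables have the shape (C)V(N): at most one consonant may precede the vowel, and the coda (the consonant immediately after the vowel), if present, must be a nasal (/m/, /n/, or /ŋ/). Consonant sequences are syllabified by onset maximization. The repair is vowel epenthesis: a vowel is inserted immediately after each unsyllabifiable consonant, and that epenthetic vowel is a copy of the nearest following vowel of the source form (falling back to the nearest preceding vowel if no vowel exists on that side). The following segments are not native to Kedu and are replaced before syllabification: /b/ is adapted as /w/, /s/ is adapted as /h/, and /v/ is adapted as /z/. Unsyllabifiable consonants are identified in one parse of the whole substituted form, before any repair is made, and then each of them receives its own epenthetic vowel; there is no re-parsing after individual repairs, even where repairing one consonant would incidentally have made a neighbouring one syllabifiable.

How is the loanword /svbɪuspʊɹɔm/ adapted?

Substitution: /s/ → /h/, /v/ → /z/, /b/ → /w/, giving /hzwɪuhpʊɹɔm/.
Syllabifying with onset maximization leaves /h/, /z/, /h/ stranded (only a nasal (/m/, /n/, or /ŋ/) is licensed in coda position; onsets are limited to one consonant).
Inserting the epenthetic vowel yields /h/ → /hɪ/, /z/ → /zɪ/, /h/ → /hʊ/.

hɪzɪwɪuhʊpʊɹɔm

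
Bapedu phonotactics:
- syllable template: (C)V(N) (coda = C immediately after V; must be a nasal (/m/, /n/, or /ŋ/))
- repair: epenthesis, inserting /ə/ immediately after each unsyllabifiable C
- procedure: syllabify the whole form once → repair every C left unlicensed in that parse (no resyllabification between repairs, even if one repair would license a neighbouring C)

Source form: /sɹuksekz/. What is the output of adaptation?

səɹukəsekəzə

Under (C)V(N), the unsyllabifiable consonants are /s/, /k/, /k/, /z/ (only a nasal (/m/, /n/, or /ŋ/) is licensed in coda position; onsets are limited to one consonant).
Inserting the epenthetic vowel yields /s/ → /sə/, /k/ → /kə/, /k/ → /kə/, /z/ → /zə/.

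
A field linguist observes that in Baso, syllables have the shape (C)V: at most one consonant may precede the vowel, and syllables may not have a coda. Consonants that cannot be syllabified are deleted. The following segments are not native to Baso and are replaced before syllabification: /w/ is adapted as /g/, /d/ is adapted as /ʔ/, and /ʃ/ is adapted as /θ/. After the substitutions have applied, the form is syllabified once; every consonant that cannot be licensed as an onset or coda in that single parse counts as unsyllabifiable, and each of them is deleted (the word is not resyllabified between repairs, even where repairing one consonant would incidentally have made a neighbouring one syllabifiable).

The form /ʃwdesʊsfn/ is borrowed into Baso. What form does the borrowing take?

ʔesʊ

Substitution: /ʃ/ → /θ/, /w/ → /g/, /d/ → /ʔ/, giving /θgʔesʊsfn/.
The consonants /θ/, /g/, /s/, /f/, /n/ cannot be parsed into a legal (C)V syllable (no codas are permitted; onsets are limited to one consonant).
Deletion applies to /θ/, /g/, /s/, /f/, /n/.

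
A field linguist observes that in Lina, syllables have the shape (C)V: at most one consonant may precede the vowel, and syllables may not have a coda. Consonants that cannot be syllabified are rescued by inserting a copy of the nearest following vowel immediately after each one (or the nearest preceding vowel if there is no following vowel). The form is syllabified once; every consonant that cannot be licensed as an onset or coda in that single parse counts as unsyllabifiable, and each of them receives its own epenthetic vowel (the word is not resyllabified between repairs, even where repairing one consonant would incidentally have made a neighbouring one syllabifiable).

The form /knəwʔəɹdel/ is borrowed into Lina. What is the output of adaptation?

kənəwəʔəɹedele

Syllabifying with onset maximization leaves /k/, /w/, /ɹ/, /l/ stranded (no codas are permitted; onsets are limited to one consonant).
Epenthesis after each stranded consonant: /k/ → /kə/, /w/ → /wə/, /ɹ/ → /ɹe/, /l/ → /le/.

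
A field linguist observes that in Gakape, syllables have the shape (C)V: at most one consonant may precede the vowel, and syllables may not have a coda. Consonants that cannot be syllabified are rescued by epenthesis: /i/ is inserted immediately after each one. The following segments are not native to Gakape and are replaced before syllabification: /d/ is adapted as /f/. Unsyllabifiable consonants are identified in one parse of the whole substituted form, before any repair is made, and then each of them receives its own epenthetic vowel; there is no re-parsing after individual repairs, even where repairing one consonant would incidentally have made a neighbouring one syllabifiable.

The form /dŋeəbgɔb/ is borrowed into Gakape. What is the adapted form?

Substitution: /d/ → /f/, giving /fŋeəbgɔb/.
The consonants /f/, /b/, /b/ cannot be parsed into a legal (C)V syllable (no codas are permitted; onsets are limited to one consonant).
Epenthesis after each stranded consonant: /f/ → /fi/, /b/ → /bi/, /b/ → /bi/.

fiŋeəbigɔbi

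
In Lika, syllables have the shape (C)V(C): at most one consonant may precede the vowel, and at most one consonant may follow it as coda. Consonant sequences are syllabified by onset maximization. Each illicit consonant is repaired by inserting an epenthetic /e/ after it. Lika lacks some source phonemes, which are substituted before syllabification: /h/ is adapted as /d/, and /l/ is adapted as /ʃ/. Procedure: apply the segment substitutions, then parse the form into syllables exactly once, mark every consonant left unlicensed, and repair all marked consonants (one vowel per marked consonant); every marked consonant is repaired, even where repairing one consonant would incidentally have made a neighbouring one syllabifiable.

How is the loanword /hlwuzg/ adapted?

Substitution: /h/ → /d/, /l/ → /ʃ/, giving /dʃwuzg/.
The consonants /d/, /ʃ/, /g/ cannot be parsed into a legal (C)V(C) syllable (at most one coda consonant is licensed; onsets are limited to one consonant).
Each unlicensed consonant becomes the onset of a new syllable: /d/ → /de/, /ʃ/ → /ʃe/, /g/ → /ge/.

deʃewuzge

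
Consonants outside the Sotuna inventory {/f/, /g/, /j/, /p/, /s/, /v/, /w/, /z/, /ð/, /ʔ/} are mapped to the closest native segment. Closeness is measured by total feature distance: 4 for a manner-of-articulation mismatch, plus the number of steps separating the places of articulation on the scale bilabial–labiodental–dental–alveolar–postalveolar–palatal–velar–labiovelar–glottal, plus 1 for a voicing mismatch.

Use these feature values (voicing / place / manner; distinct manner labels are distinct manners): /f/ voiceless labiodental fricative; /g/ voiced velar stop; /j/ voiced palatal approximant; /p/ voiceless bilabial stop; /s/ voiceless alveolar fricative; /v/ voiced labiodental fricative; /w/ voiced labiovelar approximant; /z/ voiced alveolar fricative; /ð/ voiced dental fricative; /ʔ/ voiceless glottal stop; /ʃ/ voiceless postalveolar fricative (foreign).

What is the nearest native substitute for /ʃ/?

/s/ is closest: same manner (fricative), place distance 1 (postalveolar→alveolar), same voicing; total 1. Next closest is /z/ at distance 2.

s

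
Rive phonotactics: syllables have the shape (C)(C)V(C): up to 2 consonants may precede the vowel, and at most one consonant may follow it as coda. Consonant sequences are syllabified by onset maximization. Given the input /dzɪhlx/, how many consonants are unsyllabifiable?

2

Syllabifying with onset maximization leaves /l/, /x/ stranded (at most one coda consonant is licensed; onsets may contain at most 2 consonants).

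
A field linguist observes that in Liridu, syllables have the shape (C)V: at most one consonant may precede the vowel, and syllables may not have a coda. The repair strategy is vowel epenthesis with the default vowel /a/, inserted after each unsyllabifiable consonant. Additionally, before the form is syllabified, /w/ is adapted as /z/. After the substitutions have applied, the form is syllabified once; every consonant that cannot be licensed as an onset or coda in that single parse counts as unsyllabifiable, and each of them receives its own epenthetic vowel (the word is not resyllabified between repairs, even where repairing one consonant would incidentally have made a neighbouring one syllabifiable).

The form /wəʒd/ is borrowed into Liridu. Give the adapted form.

zəʒada

Substitution: /w/ → /z/, giving /zəʒd/.
Under (C)V, the unsyllabifiable consonants are /ʒ/, /d/ (no codas are permitted; onsets are limited to one consonant).
Inserting the epenthetic vowel yields /ʒ/ → /ʒa/, /d/ → /da/.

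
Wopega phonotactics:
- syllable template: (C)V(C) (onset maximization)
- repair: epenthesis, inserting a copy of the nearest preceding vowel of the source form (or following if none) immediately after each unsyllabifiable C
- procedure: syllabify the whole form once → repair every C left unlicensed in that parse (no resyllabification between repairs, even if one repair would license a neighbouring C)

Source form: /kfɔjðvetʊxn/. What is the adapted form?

Syllabifying with onset maximization leaves /k/, /ð/, /n/ stranded (at most one coda consonant is licensed; onsets are limited to one consonant).
Epenthesis after each stranded consonant: /k/ → /kɔ/, /ð/ → /ðɔ/, /n/ → /nʊ/.

kɔfɔjðɔvetʊxnʊ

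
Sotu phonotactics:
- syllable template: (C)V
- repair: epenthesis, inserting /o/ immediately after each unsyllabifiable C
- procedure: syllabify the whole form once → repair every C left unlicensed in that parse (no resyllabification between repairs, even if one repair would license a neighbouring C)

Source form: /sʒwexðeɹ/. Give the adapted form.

The consonants /s/, /ʒ/, /x/, /ɹ/ cannot be parsed into a legal (C)V syllable (no codas are permitted; onsets are limited to one consonant).
Each unlicensed consonant becomes the onset of a new syllable: /s/ → /so/, /ʒ/ → /ʒo/, /x/ → /xo/, /ɹ/ → /ɹo/.

soʒowexoðeɹo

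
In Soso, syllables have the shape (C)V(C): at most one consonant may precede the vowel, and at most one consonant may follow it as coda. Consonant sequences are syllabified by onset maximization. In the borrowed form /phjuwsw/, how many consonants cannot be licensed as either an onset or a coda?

4

Under (C)V(C), the unsyllabifiable consonants are /p/, /h/, /s/, /w/ (at most one coda consonant is licensed; onsets are limited to one consonant).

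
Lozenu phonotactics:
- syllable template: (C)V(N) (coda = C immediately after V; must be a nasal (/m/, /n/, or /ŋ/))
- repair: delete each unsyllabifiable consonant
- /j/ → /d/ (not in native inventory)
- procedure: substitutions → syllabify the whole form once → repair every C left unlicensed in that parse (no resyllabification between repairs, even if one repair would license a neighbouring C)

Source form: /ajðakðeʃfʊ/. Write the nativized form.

aðaðefʊ

Substitution: /j/ → /d/, giving /adðakðeʃfʊ/.
The consonants /d/, /k/, /ʃ/ cannot be parsed into a legal (C)V(N) syllable (only a nasal (/m/, /n/, or /ŋ/) is licensed in coda position; onsets are limited to one consonant).
Deletion applies to /d/, /k/, /ʃ/.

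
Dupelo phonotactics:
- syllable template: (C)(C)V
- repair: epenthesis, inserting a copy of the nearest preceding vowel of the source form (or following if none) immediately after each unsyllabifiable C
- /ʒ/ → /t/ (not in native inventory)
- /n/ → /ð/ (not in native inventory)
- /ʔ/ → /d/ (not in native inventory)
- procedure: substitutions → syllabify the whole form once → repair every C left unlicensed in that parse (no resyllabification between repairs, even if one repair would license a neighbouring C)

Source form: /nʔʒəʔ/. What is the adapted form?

ðədtədə

Substitution: /n/ → /ð/, /ʔ/ → /d/, /ʒ/ → /t/, giving /ðdtəd/.
Syllabifying with onset maximization leaves /ð/, /d/ stranded (no codas are permitted; onsets may contain at most 2 consonants).
Epenthesis after each stranded consonant: /ð/ → /ðə/, /d/ → /də/.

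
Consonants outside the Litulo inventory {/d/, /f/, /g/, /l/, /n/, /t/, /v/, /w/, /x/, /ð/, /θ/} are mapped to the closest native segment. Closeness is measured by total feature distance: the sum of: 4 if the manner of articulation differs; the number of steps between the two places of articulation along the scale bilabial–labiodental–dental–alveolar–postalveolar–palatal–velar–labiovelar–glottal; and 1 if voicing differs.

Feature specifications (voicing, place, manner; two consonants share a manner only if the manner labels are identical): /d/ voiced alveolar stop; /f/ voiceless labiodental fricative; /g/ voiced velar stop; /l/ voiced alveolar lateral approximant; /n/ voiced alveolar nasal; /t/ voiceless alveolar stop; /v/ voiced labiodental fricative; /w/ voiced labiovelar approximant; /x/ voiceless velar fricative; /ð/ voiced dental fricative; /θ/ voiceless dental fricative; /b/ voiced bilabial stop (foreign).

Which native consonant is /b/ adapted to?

d

/d/ is closest: same manner (stop), place distance 3 (bilabial→alveolar), same voicing; total 3. Next closest is /t/ at distance 4.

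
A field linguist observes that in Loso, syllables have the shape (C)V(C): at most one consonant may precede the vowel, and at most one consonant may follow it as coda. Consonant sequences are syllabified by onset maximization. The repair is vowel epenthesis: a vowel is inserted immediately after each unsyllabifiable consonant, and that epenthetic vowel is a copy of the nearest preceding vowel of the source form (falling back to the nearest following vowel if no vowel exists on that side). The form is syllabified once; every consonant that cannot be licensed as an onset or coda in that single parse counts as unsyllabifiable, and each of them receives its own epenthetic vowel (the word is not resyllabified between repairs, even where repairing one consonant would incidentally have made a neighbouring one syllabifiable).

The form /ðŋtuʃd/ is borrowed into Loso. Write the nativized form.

The consonants /ð/, /ŋ/, /d/ cannot be parsed into a legal (C)V(C) syllable (at most one coda consonant is licensed; onsets are limited to one consonant).
Each unlicensed consonant becomes the onset of a new syllable: /ð/ → /ðu/, /ŋ/ → /ŋu/, /d/ → /du/.

ðuŋutuʃdu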